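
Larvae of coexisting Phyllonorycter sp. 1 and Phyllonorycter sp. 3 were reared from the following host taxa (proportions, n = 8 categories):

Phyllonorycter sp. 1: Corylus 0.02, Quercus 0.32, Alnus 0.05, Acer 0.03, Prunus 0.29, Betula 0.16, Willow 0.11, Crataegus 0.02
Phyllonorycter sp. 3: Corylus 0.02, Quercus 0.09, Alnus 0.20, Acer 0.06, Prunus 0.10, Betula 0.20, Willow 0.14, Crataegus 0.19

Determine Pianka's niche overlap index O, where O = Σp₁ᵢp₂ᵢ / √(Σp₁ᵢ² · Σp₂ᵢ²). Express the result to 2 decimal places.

0.64

Σ p₁ᵢp₂ᵢ = 0.0004 + 0.0288 + 0.0100 + 0.0018 + 0.0290 + 0.0320 + 0.0154 + 0.0038 = 0.1212
Σp_1ᵢ² = 0.02² + 0.32² + 0.05² + 0.03² + 0.29² + 0.16² + 0.11² + 0.02² = 0.0004 + 0.1024 + 0.0025 + 0.0009 + 0.0841 + 0.0256 + 0.0121 + 0.0004 = 0.2284
Σp_2ᵢ² = 0.02² + 0.09² + 0.20² + 0.06² + 0.10² + 0.20² + 0.14² + 0.19² = 0.0004 + 0.0081 + 0.0400 + 0.0036 + 0.0100 + 0.0400 + 0.0196 + 0.0361 = 0.1578
O = 0.1212 / √(0.2284 × 0.1578) = 0.1212 / 0.18985 = 0.6384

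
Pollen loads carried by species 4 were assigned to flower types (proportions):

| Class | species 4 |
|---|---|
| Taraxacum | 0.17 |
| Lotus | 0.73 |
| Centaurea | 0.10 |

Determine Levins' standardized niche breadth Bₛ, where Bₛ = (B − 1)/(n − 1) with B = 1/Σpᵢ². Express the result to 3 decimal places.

Σpᵢ² = 0.17² + 0.73² + 0.10² = 0.0289 + 0.5329 + 0.0100 = 0.5718
B = 1 / 0.5718 = 1.74886
Bₛ = (B − 1)/(n − 1) = (1.74886 − 1)/(3 − 1) = 0.74886/2 = 0.37443

0.374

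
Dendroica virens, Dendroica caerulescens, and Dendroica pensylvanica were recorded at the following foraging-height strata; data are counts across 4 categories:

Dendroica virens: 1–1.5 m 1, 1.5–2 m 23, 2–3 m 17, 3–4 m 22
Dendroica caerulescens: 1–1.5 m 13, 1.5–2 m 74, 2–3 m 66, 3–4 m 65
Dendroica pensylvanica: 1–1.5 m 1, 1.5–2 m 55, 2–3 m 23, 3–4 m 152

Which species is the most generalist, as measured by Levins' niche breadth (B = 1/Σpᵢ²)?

Proportions for Dendroica virens (n=63): 1/63=0.0159, 23/63=0.3651, 17/63=0.2698, 22/63=0.3492
Proportions for Dendroica caerulescens (n=218): 13/218=0.0596, 74/218=0.3394, 66/218=0.3028, 65/218=0.2982
Proportions for Dendroica pensylvanica (n=231): 1/231=0.0043, 55/231=0.2381, 23/231=0.0996, 152/231=0.6580
Σp_vireᵢ² = 0.0159² + 0.3651² + 0.2698² + 0.3492² = 0.000253 + 0.133298 + 0.072792 + 0.121941 = 0.328284
B_vire = 1 / 0.328284 = 3.0461
Σp_caerᵢ² = 0.0596² + 0.3394² + 0.3028² + 0.2982² = 0.003552 + 0.115192 + 0.091688 + 0.088923 = 0.299355
B_caer = 1 / 0.299355 = 3.3405
Σp_pensᵢ² = 0.0043² + 0.2381² + 0.0996² + 0.6580² = 0.000018 + 0.056692 + 0.009920 + 0.432964 = 0.499594
B_pens = 1 / 0.499594 = 2.0016
Highest B → broadest niche (most generalist): Dendroica caerulescens (B = 3.34).

Dendroica caerulescens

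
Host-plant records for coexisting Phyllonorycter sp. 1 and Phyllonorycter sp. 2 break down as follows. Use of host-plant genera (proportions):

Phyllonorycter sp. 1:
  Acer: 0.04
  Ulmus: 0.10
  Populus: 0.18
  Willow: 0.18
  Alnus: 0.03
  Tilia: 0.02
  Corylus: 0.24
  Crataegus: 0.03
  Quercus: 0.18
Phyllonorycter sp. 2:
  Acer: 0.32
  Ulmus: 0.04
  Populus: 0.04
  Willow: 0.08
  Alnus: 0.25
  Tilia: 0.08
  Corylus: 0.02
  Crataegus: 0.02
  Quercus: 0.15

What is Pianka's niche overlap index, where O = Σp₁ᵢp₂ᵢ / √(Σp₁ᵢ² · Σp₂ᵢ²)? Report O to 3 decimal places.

Σ p₁ᵢp₂ᵢ = 0.0128 + 0.0040 + 0.0072 + 0.0144 + 0.0075 + 0.0016 + 0.0048 + 0.0006 + 0.0270 = 0.0799
Σp_1ᵢ² = 0.04² + 0.10² + 0.18² + 0.18² + 0.03² + 0.02² + 0.24² + 0.03² + 0.18² = 0.0016 + 0.0100 + 0.0324 + 0.0324 + 0.0009 + 0.0004 + 0.0576 + 0.0009 + 0.0324 = 0.1686
Σp_2ᵢ² = 0.32² + 0.04² + 0.04² + 0.08² + 0.25² + 0.08² + 0.02² + 0.02² + 0.15² = 0.1024 + 0.0016 + 0.0016 + 0.0064 + 0.0625 + 0.0064 + 0.0004 + 0.0004 + 0.0225 = 0.2042
O = 0.0799 / √(0.1686 × 0.2042) = 0.0799 / 0.185548 = 0.43062

0.431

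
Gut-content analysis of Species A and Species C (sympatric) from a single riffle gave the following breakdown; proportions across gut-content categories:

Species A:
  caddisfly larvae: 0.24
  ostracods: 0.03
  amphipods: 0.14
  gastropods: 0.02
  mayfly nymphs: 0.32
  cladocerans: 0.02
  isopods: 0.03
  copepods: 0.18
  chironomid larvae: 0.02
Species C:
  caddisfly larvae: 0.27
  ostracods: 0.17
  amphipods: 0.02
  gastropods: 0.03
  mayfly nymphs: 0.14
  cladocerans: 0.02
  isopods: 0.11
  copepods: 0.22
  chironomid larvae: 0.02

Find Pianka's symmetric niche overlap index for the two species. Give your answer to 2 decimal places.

Σ p₁ᵢp₂ᵢ = 0.0648 + 0.0051 + 0.0028 + 0.0006 + 0.0448 + 0.0004 + 0.0033 + 0.0396 + 0.0004 = 0.1618
Σp_1ᵢ² = 0.24² + 0.03² + 0.14² + 0.02² + 0.32² + 0.02² + 0.03² + 0.18² + 0.02² = 0.0576 + 0.0009 + 0.0196 + 0.0004 + 0.1024 + 0.0004 + 0.0009 + 0.0324 + 0.0004 = 0.2150
Σp_2ᵢ² = 0.27² + 0.17² + 0.02² + 0.03² + 0.14² + 0.02² + 0.11² + 0.22² + 0.02² = 0.0729 + 0.0289 + 0.0004 + 0.0009 + 0.0196 + 0.0004 + 0.0121 + 0.0484 + 0.0004 = 0.1840
O = 0.1618 / √(0.2150 × 0.1840) = 0.1618 / 0.19890 = 0.8135

0.81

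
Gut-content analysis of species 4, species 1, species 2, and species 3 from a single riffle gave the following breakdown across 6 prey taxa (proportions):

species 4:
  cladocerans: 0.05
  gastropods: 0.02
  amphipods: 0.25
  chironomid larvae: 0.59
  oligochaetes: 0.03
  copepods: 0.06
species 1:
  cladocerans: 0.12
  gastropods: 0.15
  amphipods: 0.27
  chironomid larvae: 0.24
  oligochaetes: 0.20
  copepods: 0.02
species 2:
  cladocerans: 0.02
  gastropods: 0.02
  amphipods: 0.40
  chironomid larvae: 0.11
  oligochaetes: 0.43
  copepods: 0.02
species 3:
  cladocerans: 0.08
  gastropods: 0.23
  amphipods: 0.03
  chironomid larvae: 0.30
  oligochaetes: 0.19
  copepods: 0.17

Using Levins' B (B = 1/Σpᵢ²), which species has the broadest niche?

species 1

Σp_4ᵢ² = 0.05² + 0.02² + 0.25² + 0.59² + 0.03² + 0.06² = 0.0025 + 0.0004 + 0.0625 + 0.3481 + 0.0009 + 0.0036 = 0.4180
B_4 = 1 / 0.4180 = 2.3923
Σp_1ᵢ² = 0.12² + 0.15² + 0.27² + 0.24² + 0.20² + 0.02² = 0.0144 + 0.0225 + 0.0729 + 0.0576 + 0.0400 + 0.0004 = 0.2078
B_1 = 1 / 0.2078 = 4.8123
Σp_2ᵢ² = 0.02² + 0.02² + 0.40² + 0.11² + 0.43² + 0.02² = 0.0004 + 0.0004 + 0.1600 + 0.0121 + 0.1849 + 0.0004 = 0.3582
B_2 = 1 / 0.3582 = 2.7917
Σp_3ᵢ² = 0.08² + 0.23² + 0.03² + 0.30² + 0.19² + 0.17² = 0.0064 + 0.0529 + 0.0009 + 0.0900 + 0.0361 + 0.0289 = 0.2152
B_3 = 1 / 0.2152 = 4.6468
Highest B → broadest niche (most generalist): species 1 (B = 4.81).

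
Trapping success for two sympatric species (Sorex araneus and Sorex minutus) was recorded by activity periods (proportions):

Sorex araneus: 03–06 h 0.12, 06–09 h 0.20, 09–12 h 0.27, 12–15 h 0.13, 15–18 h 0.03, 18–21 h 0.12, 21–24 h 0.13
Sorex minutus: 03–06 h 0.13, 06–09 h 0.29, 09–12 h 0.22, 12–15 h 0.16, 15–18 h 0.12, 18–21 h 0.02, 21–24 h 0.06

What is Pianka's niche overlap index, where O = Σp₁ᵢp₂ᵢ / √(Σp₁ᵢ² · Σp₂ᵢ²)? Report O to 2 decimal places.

Σ p₁ᵢp₂ᵢ = 0.0156 + 0.0580 + 0.0594 + 0.0208 + 0.0036 + 0.0024 + 0.0078 = 0.1676
Σp_1ᵢ² = 0.12² + 0.20² + 0.27² + 0.13² + 0.03² + 0.12² + 0.13² = 0.0144 + 0.0400 + 0.0729 + 0.0169 + 0.0009 + 0.0144 + 0.0169 = 0.1764
Σp_2ᵢ² = 0.13² + 0.29² + 0.22² + 0.16² + 0.12² + 0.02² + 0.06² = 0.0169 + 0.0841 + 0.0484 + 0.0256 + 0.0144 + 0.0004 + 0.0036 = 0.1934
O = 0.1676 / √(0.1764 × 0.1934) = 0.1676 / 0.18470 = 0.9074

0.91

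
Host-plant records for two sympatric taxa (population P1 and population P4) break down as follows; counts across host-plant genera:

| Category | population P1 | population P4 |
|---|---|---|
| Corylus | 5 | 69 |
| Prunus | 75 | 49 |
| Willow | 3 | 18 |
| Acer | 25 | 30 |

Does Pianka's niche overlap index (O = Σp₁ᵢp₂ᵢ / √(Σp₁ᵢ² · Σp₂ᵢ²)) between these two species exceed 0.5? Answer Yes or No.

Yes

Proportions for population P1 (n=108): 5/108=0.0463, 75/108=0.6944, 3/108=0.0278, 25/108=0.2315
Proportions for population P4 (n=166): 69/166=0.4157, 49/166=0.2952, 18/166=0.1084, 30/166=0.1807
Σ p₁ᵢp₂ᵢ = 0.019247 + 0.204987 + 0.003014 + 0.041832 = 0.269080
Σp_1ᵢ² = 0.0463² + 0.6944² + 0.0278² + 0.2315² = 0.002144 + 0.482191 + 0.000773 + 0.053592 = 0.538700
Σp_2ᵢ² = 0.4157² + 0.2952² + 0.1084² + 0.1807² = 0.172806 + 0.087143 + 0.011751 + 0.032652 = 0.304352
O = 0.269080 / √(0.538700 × 0.304352) = 0.269080 / 0.4049129 = 0.6645
O = 0.6645 > 0.5 → Yes.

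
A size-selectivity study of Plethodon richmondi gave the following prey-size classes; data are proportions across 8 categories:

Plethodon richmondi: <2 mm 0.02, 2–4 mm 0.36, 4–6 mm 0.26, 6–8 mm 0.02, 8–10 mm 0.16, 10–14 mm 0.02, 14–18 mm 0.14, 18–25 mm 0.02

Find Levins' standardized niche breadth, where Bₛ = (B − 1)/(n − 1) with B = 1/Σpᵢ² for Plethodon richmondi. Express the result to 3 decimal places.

Σpᵢ² = 0.02² + 0.36² + 0.26² + 0.02² + 0.16² + 0.02² + 0.14² + 0.02² = 0.0004 + 0.1296 + 0.0676 + 0.0004 + 0.0256 + 0.0004 + 0.0196 + 0.0004 = 0.2440
B = 1 / 0.2440 = 4.09836
Bₛ = (B − 1)/(n − 1) = (4.09836 − 1)/(8 − 1) = 3.09836/7 = 0.44262

0.443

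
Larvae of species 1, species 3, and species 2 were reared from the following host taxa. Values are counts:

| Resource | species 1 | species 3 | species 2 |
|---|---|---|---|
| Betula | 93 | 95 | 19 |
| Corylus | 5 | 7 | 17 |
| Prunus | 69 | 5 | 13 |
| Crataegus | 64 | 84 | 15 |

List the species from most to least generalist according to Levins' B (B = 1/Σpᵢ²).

Proportions for species 1 (n=231): 93/231=0.4026, 5/231=0.0216, 69/231=0.2987, 64/231=0.2771
Proportions for species 3 (n=191): 95/191=0.4974, 7/191=0.0366, 5/191=0.0262, 84/191=0.4398
Proportions for species 2 (n=64): 19/64=0.2969, 17/64=0.2656, 13/64=0.2031, 15/64=0.2344
Σp_1ᵢ² = 0.4026² + 0.0216² + 0.2987² + 0.2771² = 0.162087 + 0.000467 + 0.089222 + 0.076784 = 0.328560
B_1 = 1 / 0.328560 = 3.0436
Σp_3ᵢ² = 0.4974² + 0.0366² + 0.0262² + 0.4398² = 0.247407 + 0.001340 + 0.000686 + 0.193424 = 0.442857
B_3 = 1 / 0.442857 = 2.2581
Σp_2ᵢ² = 0.2969² + 0.2656² + 0.2031² + 0.2344² = 0.088150 + 0.070543 + 0.041250 + 0.054943 = 0.254886
B_2 = 1 / 0.254886 = 3.9233
Ranking by B (broadest → narrowest): species 2 (3.92) > species 1 (3.04) > species 3 (2.26)

species 2 > species 1 > species 3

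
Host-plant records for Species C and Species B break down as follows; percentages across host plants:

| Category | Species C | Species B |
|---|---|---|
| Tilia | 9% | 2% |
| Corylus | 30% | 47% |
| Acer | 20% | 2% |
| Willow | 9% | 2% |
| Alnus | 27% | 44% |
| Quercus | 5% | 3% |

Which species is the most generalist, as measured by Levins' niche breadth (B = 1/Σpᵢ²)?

Species C

Convert percentages to proportions (divide by 100).
Σp_Cᵢ² = 0.09² + 0.30² + 0.20² + 0.09² + 0.27² + 0.05² = 0.0081 + 0.0900 + 0.0400 + 0.0081 + 0.0729 + 0.0025 = 0.2216
B_C = 1 / 0.2216 = 4.5126
Σp_Bᵢ² = 0.02² + 0.47² + 0.02² + 0.02² + 0.44² + 0.03² = 0.0004 + 0.2209 + 0.0004 + 0.0004 + 0.1936 + 0.0009 = 0.4166
B_B = 1 / 0.4166 = 2.4004
Highest B → broadest niche (most generalist): Species C (B = 4.51).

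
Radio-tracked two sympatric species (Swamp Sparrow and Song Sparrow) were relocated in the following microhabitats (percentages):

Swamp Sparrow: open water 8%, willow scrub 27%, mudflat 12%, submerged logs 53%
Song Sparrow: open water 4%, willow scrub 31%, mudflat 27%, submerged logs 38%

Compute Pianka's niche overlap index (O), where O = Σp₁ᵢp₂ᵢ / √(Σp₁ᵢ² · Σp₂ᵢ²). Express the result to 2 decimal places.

Convert percentages to proportions (divide by 100).
Σ p₁ᵢp₂ᵢ = 0.0032 + 0.0837 + 0.0324 + 0.2014 = 0.3207
Σp_1ᵢ² = 0.08² + 0.27² + 0.12² + 0.53² = 0.0064 + 0.0729 + 0.0144 + 0.2809 = 0.3746
Σp_2ᵢ² = 0.04² + 0.31² + 0.27² + 0.38² = 0.0016 + 0.0961 + 0.0729 + 0.1444 = 0.3150
O = 0.3207 / √(0.3746 × 0.3150) = 0.3207 / 0.34351 = 0.9336

0.93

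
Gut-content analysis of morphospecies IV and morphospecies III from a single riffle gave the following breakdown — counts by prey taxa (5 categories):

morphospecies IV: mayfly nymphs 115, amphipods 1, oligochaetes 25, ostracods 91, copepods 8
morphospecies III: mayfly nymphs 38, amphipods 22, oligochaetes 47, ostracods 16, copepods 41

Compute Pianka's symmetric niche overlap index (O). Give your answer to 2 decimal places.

0.63

Proportions for morphospecies IV (n=240): 115/240=0.4792, 1/240=0.0042, 25/240=0.1042, 91/240=0.3792, 8/240=0.0333
Proportions for morphospecies III (n=164): 38/164=0.2317, 22/164=0.1341, 47/164=0.2866, 16/164=0.0976, 41/164=0.2500
Σ p₁ᵢp₂ᵢ = 0.111031 + 0.000563 + 0.029864 + 0.037010 + 0.008325 = 0.186793
Σp_1ᵢ² = 0.4792² + 0.0042² + 0.1042² + 0.3792² + 0.0333² = 0.229633 + 0.000018 + 0.010858 + 0.143793 + 0.001109 = 0.385411
Σp_2ᵢ² = 0.2317² + 0.1341² + 0.2866² + 0.0976² + 0.2500² = 0.053685 + 0.017983 + 0.082140 + 0.009526 + 0.062500 = 0.225834
O = 0.186793 / √(0.385411 × 0.225834) = 0.186793 / 0.2950236 = 0.6331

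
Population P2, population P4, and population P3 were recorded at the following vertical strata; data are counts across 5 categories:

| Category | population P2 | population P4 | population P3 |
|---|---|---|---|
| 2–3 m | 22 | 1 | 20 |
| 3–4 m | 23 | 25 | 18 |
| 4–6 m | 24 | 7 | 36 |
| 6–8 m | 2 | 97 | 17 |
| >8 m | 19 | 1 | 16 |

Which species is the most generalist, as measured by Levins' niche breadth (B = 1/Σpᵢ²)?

population P3

Proportions for population P2 (n=90): 22/90=0.2444, 23/90=0.2556, 24/90=0.2667, 2/90=0.0222, 19/90=0.2111
Proportions for population P4 (n=131): 1/131=0.0076, 25/131=0.1908, 7/131=0.0534, 97/131=0.7405, 1/131=0.0076
Proportions for population P3 (n=107): 20/107=0.1869, 18/107=0.1682, 36/107=0.3364, 17/107=0.1589, 16/107=0.1495
Σp_P2ᵢ² = 0.2444² + 0.2556² + 0.2667² + 0.0222² + 0.2111² = 0.059731 + 0.065331 + 0.071129 + 0.000493 + 0.044563 = 0.241247
B_P2 = 1 / 0.241247 = 4.1451
Σp_P4ᵢ² = 0.0076² + 0.1908² + 0.0534² + 0.7405² + 0.0076² = 0.000058 + 0.036405 + 0.002852 + 0.548340 + 0.000058 = 0.587713
B_P4 = 1 / 0.587713 = 1.7015
Σp_P3ᵢ² = 0.1869² + 0.1682² + 0.3364² + 0.1589² + 0.1495² = 0.034932 + 0.028291 + 0.113165 + 0.025249 + 0.022350 = 0.223987
B_P3 = 1 / 0.223987 = 4.4645
Highest B → broadest niche (most generalist): population P3 (B = 4.46).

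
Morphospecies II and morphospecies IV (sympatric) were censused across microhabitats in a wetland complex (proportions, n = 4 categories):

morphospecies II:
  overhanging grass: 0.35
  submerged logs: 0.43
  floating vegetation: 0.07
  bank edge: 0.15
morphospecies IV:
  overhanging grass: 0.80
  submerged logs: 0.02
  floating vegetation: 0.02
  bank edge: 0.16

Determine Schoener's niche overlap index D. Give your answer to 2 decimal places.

0.54

Σ|p₁ᵢ − p₂ᵢ| = 0.45 + 0.41 + 0.05 + 0.01 = 0.92
D = 1 − ½ × 0.92 = 1 − 0.460 = 0.5400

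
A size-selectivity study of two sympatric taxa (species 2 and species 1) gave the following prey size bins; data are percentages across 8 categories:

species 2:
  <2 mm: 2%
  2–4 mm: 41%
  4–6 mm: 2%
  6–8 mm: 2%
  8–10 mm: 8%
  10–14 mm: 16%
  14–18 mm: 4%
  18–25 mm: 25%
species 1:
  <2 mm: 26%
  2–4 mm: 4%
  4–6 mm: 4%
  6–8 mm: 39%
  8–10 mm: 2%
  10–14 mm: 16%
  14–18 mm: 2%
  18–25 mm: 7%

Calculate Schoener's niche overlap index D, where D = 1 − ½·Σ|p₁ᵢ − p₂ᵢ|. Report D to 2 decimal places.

Convert percentages to proportions (divide by 100).
Σ|p₁ᵢ − p₂ᵢ| = 0.24 + 0.37 + 0.02 + 0.37 + 0.06 + 0.00 + 0.02 + 0.18 = 1.26
D = 1 − ½ × 1.26 = 1 − 0.630 = 0.3700

0.37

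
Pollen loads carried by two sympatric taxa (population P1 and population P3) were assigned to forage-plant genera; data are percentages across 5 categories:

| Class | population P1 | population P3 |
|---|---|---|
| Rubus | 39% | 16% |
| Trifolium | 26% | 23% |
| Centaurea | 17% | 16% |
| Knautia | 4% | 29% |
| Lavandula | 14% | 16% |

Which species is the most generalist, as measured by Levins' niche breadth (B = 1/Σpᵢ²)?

population P3

Convert percentages to proportions (divide by 100).
Σp_P1ᵢ² = 0.39² + 0.26² + 0.17² + 0.04² + 0.14² = 0.1521 + 0.0676 + 0.0289 + 0.0016 + 0.0196 = 0.2698
B_P1 = 1 / 0.2698 = 3.7064
Σp_P3ᵢ² = 0.16² + 0.23² + 0.16² + 0.29² + 0.16² = 0.0256 + 0.0529 + 0.0256 + 0.0841 + 0.0256 = 0.2138
B_P3 = 1 / 0.2138 = 4.6773
Highest B → broadest niche (most generalist): population P3 (B = 4.68).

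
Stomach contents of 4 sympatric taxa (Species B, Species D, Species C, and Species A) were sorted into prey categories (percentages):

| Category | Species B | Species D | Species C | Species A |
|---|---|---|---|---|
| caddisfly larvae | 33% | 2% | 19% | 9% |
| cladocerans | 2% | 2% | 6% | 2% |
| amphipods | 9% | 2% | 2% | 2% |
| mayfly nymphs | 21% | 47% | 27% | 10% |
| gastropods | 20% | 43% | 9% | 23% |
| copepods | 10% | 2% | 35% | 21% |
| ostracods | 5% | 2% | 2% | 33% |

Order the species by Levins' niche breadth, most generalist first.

Convert percentages to proportions (divide by 100).
Σp_Bᵢ² = 0.33² + 0.02² + 0.09² + 0.21² + 0.20² + 0.10² + 0.05² = 0.1089 + 0.0004 + 0.0081 + 0.0441 + 0.0400 + 0.0100 + 0.0025 = 0.2140
B_B = 1 / 0.2140 = 4.6729
Σp_Dᵢ² = 0.02² + 0.02² + 0.02² + 0.47² + 0.43² + 0.02² + 0.02² = 0.0004 + 0.0004 + 0.0004 + 0.2209 + 0.1849 + 0.0004 + 0.0004 = 0.4078
B_D = 1 / 0.4078 = 2.4522
Σp_Cᵢ² = 0.19² + 0.06² + 0.02² + 0.27² + 0.09² + 0.35² + 0.02² = 0.0361 + 0.0036 + 0.0004 + 0.0729 + 0.0081 + 0.1225 + 0.0004 = 0.2440
B_C = 1 / 0.2440 = 4.0984
Σp_Aᵢ² = 0.09² + 0.02² + 0.02² + 0.10² + 0.23² + 0.21² + 0.33² = 0.0081 + 0.0004 + 0.0004 + 0.0100 + 0.0529 + 0.0441 + 0.1089 = 0.2248
B_A = 1 / 0.2248 = 4.4484
Ranking by B (broadest → narrowest): Species B (4.67) > Species A (4.45) > Species C (4.10) > Species D (2.45)

Species B > Species A > Species C > Species D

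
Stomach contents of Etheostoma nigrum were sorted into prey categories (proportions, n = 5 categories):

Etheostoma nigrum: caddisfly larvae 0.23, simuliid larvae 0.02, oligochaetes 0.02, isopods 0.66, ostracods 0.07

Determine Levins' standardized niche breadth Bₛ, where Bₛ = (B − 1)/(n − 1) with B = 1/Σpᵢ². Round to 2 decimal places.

0.26

Σpᵢ² = 0.23² + 0.02² + 0.02² + 0.66² + 0.07² = 0.0529 + 0.0004 + 0.0004 + 0.4356 + 0.0049 = 0.4942
B = 1 / 0.4942 = 2.0235
Bₛ = (B − 1)/(n − 1) = (2.0235 − 1)/(5 − 1) = 1.0235/4 = 0.2559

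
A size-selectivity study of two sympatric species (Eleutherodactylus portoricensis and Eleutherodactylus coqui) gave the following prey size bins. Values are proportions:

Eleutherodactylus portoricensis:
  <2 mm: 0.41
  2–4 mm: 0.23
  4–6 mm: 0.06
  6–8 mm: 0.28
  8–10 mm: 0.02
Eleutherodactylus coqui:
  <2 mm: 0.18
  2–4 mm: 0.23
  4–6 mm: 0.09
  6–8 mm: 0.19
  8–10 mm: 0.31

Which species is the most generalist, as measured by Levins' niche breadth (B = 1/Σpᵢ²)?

Eleutherodactylus coqui

Σp_portᵢ² = 0.41² + 0.23² + 0.06² + 0.28² + 0.02² = 0.1681 + 0.0529 + 0.0036 + 0.0784 + 0.0004 = 0.3034
B_port = 1 / 0.3034 = 3.2960
Σp_coquᵢ² = 0.18² + 0.23² + 0.09² + 0.19² + 0.31² = 0.0324 + 0.0529 + 0.0081 + 0.0361 + 0.0961 = 0.2256
B_coqu = 1 / 0.2256 = 4.4326
Highest B → broadest niche (most generalist): Eleutherodactylus coqui (B = 4.43).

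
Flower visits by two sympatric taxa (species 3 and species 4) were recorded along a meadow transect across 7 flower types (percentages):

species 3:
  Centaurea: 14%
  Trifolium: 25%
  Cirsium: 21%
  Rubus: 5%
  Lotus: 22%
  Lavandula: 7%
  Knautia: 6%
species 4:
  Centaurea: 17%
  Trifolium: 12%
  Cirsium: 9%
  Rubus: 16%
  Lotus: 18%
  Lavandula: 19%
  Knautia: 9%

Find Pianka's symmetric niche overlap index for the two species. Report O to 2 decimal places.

Convert percentages to proportions (divide by 100).
Σ p₁ᵢp₂ᵢ = 0.0238 + 0.0300 + 0.0189 + 0.0080 + 0.0396 + 0.0133 + 0.0054 = 0.1390
Σp_1ᵢ² = 0.14² + 0.25² + 0.21² + 0.05² + 0.22² + 0.07² + 0.06² = 0.0196 + 0.0625 + 0.0441 + 0.0025 + 0.0484 + 0.0049 + 0.0036 = 0.1856
Σp_2ᵢ² = 0.17² + 0.12² + 0.09² + 0.16² + 0.18² + 0.19² + 0.09² = 0.0289 + 0.0144 + 0.0081 + 0.0256 + 0.0324 + 0.0361 + 0.0081 = 0.1536
O = 0.1390 / √(0.1856 × 0.1536) = 0.1390 / 0.16884 = 0.8233

0.82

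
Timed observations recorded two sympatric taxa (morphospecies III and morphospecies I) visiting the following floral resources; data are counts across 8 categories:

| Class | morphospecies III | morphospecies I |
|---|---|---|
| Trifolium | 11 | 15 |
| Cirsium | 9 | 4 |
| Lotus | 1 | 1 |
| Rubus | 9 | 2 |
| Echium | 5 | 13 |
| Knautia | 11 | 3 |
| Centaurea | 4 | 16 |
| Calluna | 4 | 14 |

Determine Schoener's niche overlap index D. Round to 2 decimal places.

0.59

Proportions for morphospecies III (n=54): 11/54=0.2037, 9/54=0.1667, 1/54=0.0185, 9/54=0.1667, 5/54=0.0926, 11/54=0.2037, 4/54=0.0741, 4/54=0.0741
Proportions for morphospecies I (n=68): 15/68=0.2206, 4/68=0.0588, 1/68=0.0147, 2/68=0.0294, 13/68=0.1912, 3/68=0.0441, 16/68=0.2353, 14/68=0.2059
Σ|p₁ᵢ − p₂ᵢ| = 0.0169 + 0.1079 + 0.0038 + 0.1373 + 0.0986 + 0.1596 + 0.1612 + 0.1318 = 0.8171
D = 1 − ½ × 0.8171 = 1 − 0.40855 = 0.59145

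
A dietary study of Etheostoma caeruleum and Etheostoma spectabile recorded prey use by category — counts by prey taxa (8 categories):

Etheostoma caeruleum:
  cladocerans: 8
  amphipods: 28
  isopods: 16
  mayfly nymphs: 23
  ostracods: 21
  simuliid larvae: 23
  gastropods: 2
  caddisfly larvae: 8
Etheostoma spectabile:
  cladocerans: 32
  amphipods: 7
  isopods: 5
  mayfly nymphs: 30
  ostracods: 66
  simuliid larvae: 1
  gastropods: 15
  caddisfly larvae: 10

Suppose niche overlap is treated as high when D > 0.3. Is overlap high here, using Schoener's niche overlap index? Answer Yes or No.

Yes

Proportions for Etheostoma caeruleum (n=129): 8/129=0.0620, 28/129=0.2171, 16/129=0.1240, 23/129=0.1783, 21/129=0.1628, 23/129=0.1783, 2/129=0.0155, 8/129=0.0620
Proportions for Etheostoma spectabile (n=166): 32/166=0.1928, 7/166=0.0422, 5/166=0.0301, 30/166=0.1807, 66/166=0.3976, 1/166=0.0060, 15/166=0.0904, 10/166=0.0602
Σ|p₁ᵢ − p₂ᵢ| = 0.1308 + 0.1749 + 0.0939 + 0.0024 + 0.2348 + 0.1723 + 0.0749 + 0.0018 = 0.8858
D = 1 − ½ × 0.8858 = 1 − 0.44290 = 0.55710
D = 0.55710 > 0.3 → Yes.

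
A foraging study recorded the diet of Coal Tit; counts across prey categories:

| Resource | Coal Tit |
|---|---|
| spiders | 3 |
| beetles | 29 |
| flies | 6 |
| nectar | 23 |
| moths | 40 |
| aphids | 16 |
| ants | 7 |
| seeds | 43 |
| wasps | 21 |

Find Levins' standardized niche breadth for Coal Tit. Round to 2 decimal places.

0.66

Proportions for Coal Tit (n=188): 3/188=0.0160, 29/188=0.1543, 6/188=0.0319, 23/188=0.1223, 40/188=0.2128, 16/188=0.0851, 7/188=0.0372, 43/188=0.2287, 21/188=0.1117
Σpᵢ² = 0.0160² + 0.1543² + 0.0319² + 0.1223² + 0.2128² + 0.0851² + 0.0372² + 0.2287² + 0.1117² = 0.000256 + 0.023808 + 0.001018 + 0.014957 + 0.045284 + 0.007242 + 0.001384 + 0.052304 + 0.012477 = 0.158730
B = 1 / 0.158730 = 6.3000
Bₛ = (B − 1)/(n − 1) = (6.3000 − 1)/(9 − 1) = 5.3000/8 = 0.6625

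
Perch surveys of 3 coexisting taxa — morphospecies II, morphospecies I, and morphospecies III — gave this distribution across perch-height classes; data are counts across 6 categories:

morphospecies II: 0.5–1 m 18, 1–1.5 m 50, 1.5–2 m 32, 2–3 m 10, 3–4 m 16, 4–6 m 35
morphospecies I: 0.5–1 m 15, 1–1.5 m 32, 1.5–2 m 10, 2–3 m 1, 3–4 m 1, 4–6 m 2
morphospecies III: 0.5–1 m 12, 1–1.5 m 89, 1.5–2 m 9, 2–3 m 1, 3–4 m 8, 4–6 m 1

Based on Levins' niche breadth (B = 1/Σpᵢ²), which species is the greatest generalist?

Proportions for morphospecies II (n=161): 18/161=0.1118, 50/161=0.3106, 32/161=0.1988, 10/161=0.0621, 16/161=0.0994, 35/161=0.2174
Proportions for morphospecies I (n=61): 15/61=0.2459, 32/61=0.5246, 10/61=0.1639, 1/61=0.0164, 1/61=0.0164, 2/61=0.0328
Proportions for morphospecies III (n=120): 12/120=0.1000, 89/120=0.7417, 9/120=0.0750, 1/120=0.0083, 8/120=0.0667, 1/120=0.0083
Σp_IIᵢ² = 0.1118² + 0.3106² + 0.1988² + 0.0621² + 0.0994² + 0.2174² = 0.012499 + 0.096472 + 0.039521 + 0.003856 + 0.009880 + 0.047263 = 0.209491
B_II = 1 / 0.209491 = 4.7735
Σp_Iᵢ² = 0.2459² + 0.5246² + 0.1639² + 0.0164² + 0.0164² + 0.0328² = 0.060467 + 0.275205 + 0.026863 + 0.000269 + 0.000269 + 0.001076 = 0.364149
B_I = 1 / 0.364149 = 2.7461
Σp_IIIᵢ² = 0.1000² + 0.7417² + 0.0750² + 0.0083² + 0.0667² + 0.0083² = 0.010000 + 0.550119 + 0.005625 + 0.000069 + 0.004449 + 0.000069 = 0.570331
B_III = 1 / 0.570331 = 1.7534
Highest B → broadest niche (most generalist): morphospecies II (B = 4.77).

morphospecies II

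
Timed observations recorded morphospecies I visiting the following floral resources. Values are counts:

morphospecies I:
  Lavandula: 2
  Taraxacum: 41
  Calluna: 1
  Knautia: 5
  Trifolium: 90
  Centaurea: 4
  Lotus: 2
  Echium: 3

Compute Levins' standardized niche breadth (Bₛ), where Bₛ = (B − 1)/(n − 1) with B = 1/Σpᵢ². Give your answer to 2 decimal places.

Proportions for morphospecies I (n=148): 2/148=0.0135, 41/148=0.2770, 1/148=0.0068, 5/148=0.0338, 90/148=0.6081, 4/148=0.0270, 2/148=0.0135, 3/148=0.0203
Σpᵢ² = 0.0135² + 0.2770² + 0.0068² + 0.0338² + 0.6081² + 0.0270² + 0.0135² + 0.0203² = 0.000182 + 0.076729 + 0.000046 + 0.001142 + 0.369786 + 0.000729 + 0.000182 + 0.000412 = 0.449208
B = 1 / 0.449208 = 2.2261
Bₛ = (B − 1)/(n − 1) = (2.2261 − 1)/(8 − 1) = 1.2261/7 = 0.1752

0.18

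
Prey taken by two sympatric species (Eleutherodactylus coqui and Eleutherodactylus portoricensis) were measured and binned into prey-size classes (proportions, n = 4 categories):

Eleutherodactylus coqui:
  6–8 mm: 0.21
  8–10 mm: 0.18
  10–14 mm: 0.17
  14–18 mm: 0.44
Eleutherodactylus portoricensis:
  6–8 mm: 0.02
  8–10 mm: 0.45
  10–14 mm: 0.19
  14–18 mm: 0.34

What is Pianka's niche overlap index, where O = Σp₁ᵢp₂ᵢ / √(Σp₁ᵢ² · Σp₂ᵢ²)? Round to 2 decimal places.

0.82

Σ p₁ᵢp₂ᵢ = 0.0042 + 0.0810 + 0.0323 + 0.1496 = 0.2671
Σp_1ᵢ² = 0.21² + 0.18² + 0.17² + 0.44² = 0.0441 + 0.0324 + 0.0289 + 0.1936 = 0.2990
Σp_2ᵢ² = 0.02² + 0.45² + 0.19² + 0.34² = 0.0004 + 0.2025 + 0.0361 + 0.1156 = 0.3546
O = 0.2671 / √(0.2990 × 0.3546) = 0.2671 / 0.32562 = 0.8203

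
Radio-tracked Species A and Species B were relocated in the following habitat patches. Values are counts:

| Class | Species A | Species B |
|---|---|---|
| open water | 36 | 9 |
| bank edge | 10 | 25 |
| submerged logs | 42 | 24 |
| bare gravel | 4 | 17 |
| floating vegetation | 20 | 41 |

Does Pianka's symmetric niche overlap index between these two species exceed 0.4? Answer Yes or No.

Proportions for Species A (n=112): 36/112=0.3214, 10/112=0.0893, 42/112=0.3750, 4/112=0.0357, 20/112=0.1786
Proportions for Species B (n=116): 9/116=0.0776, 25/116=0.2155, 24/116=0.2069, 17/116=0.1466, 41/116=0.3534
Σ p₁ᵢp₂ᵢ = 0.024941 + 0.019244 + 0.077588 + 0.005234 + 0.063117 = 0.190124
Σp_1ᵢ² = 0.3214² + 0.0893² + 0.3750² + 0.0357² + 0.1786² = 0.103298 + 0.007974 + 0.140625 + 0.001274 + 0.031898 = 0.285069
Σp_2ᵢ² = 0.0776² + 0.2155² + 0.2069² + 0.1466² + 0.3534² = 0.006022 + 0.046440 + 0.042808 + 0.021492 + 0.124892 = 0.241654
O = 0.190124 / √(0.285069 × 0.241654) = 0.190124 / 0.2624654 = 0.7244
O = 0.7244 > 0.4 → Yes.

Yes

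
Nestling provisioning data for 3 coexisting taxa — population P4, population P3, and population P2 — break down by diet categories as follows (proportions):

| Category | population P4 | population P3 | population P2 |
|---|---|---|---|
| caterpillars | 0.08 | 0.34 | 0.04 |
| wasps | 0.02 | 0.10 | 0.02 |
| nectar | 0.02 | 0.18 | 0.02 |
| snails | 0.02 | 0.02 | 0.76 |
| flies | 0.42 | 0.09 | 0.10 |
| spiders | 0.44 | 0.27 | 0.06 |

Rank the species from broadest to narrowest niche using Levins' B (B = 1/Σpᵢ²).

Σp_P4ᵢ² = 0.08² + 0.02² + 0.02² + 0.02² + 0.42² + 0.44² = 0.0064 + 0.0004 + 0.0004 + 0.0004 + 0.1764 + 0.1936 = 0.3776
B_P4 = 1 / 0.3776 = 2.6483
Σp_P3ᵢ² = 0.34² + 0.10² + 0.18² + 0.02² + 0.09² + 0.27² = 0.1156 + 0.0100 + 0.0324 + 0.0004 + 0.0081 + 0.0729 = 0.2394
B_P3 = 1 / 0.2394 = 4.1771
Σp_P2ᵢ² = 0.04² + 0.02² + 0.02² + 0.76² + 0.10² + 0.06² = 0.0016 + 0.0004 + 0.0004 + 0.5776 + 0.0100 + 0.0036 = 0.5936
B_P2 = 1 / 0.5936 = 1.6846
Ranking by B (broadest → narrowest): population P3 (4.18) > population P4 (2.65) > population P2 (1.68)

population P3 > population P4 > population P2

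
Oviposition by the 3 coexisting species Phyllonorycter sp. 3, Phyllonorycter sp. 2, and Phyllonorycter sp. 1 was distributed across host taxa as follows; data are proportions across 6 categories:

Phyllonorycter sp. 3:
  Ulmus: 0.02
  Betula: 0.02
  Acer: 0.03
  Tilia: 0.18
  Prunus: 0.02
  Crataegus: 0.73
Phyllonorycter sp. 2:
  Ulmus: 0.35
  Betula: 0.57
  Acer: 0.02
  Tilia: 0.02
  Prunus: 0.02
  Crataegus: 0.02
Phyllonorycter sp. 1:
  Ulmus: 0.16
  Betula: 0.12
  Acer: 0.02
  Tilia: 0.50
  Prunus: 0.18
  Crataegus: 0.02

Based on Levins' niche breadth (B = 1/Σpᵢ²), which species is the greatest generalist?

Σp_3ᵢ² = 0.02² + 0.02² + 0.03² + 0.18² + 0.02² + 0.73² = 0.0004 + 0.0004 + 0.0009 + 0.0324 + 0.0004 + 0.5329 = 0.5674
B_3 = 1 / 0.5674 = 1.7624
Σp_2ᵢ² = 0.35² + 0.57² + 0.02² + 0.02² + 0.02² + 0.02² = 0.1225 + 0.3249 + 0.0004 + 0.0004 + 0.0004 + 0.0004 = 0.4490
B_2 = 1 / 0.4490 = 2.2272
Σp_1ᵢ² = 0.16² + 0.12² + 0.02² + 0.50² + 0.18² + 0.02² = 0.0256 + 0.0144 + 0.0004 + 0.2500 + 0.0324 + 0.0004 = 0.3232
B_1 = 1 / 0.3232 = 3.0941
Highest B → broadest niche (most generalist): Phyllonorycter sp. 1 (B = 3.09).

Phyllonorycter sp. 1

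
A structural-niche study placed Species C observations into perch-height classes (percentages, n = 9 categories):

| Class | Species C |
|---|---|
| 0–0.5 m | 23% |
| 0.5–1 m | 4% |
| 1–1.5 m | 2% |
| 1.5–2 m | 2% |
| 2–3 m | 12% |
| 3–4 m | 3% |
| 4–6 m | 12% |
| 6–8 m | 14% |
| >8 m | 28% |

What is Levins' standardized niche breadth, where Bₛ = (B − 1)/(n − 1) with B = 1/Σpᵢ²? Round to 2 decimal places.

0.56

Convert percentages to proportions (divide by 100).
Σpᵢ² = 0.23² + 0.04² + 0.02² + 0.02² + 0.12² + 0.03² + 0.12² + 0.14² + 0.28² = 0.0529 + 0.0016 + 0.0004 + 0.0004 + 0.0144 + 0.0009 + 0.0144 + 0.0196 + 0.0784 = 0.1830
B = 1 / 0.1830 = 5.4645
Bₛ = (B − 1)/(n − 1) = (5.4645 − 1)/(9 − 1) = 4.4645/8 = 0.5581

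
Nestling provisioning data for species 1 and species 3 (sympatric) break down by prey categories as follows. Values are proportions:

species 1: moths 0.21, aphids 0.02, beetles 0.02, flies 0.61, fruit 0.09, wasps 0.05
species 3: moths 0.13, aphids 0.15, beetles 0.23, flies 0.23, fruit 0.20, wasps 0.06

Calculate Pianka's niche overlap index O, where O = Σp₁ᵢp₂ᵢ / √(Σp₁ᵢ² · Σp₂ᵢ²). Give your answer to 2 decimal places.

0.69

Σ p₁ᵢp₂ᵢ = 0.0273 + 0.0030 + 0.0046 + 0.1403 + 0.0180 + 0.0030 = 0.1962
Σp_1ᵢ² = 0.21² + 0.02² + 0.02² + 0.61² + 0.09² + 0.05² = 0.0441 + 0.0004 + 0.0004 + 0.3721 + 0.0081 + 0.0025 = 0.4276
Σp_2ᵢ² = 0.13² + 0.15² + 0.23² + 0.23² + 0.20² + 0.06² = 0.0169 + 0.0225 + 0.0529 + 0.0529 + 0.0400 + 0.0036 = 0.1888
O = 0.1962 / √(0.4276 × 0.1888) = 0.1962 / 0.28413 = 0.6905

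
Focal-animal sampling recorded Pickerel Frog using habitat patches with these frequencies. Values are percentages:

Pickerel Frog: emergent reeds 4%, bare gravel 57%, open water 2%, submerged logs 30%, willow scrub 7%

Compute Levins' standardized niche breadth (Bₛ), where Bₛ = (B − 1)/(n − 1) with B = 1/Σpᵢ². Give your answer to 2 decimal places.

Convert percentages to proportions (divide by 100).
Σpᵢ² = 0.04² + 0.57² + 0.02² + 0.30² + 0.07² = 0.0016 + 0.3249 + 0.0004 + 0.0900 + 0.0049 = 0.4218
B = 1 / 0.4218 = 2.3708
Bₛ = (B − 1)/(n − 1) = (2.3708 − 1)/(5 − 1) = 1.3708/4 = 0.3427

0.34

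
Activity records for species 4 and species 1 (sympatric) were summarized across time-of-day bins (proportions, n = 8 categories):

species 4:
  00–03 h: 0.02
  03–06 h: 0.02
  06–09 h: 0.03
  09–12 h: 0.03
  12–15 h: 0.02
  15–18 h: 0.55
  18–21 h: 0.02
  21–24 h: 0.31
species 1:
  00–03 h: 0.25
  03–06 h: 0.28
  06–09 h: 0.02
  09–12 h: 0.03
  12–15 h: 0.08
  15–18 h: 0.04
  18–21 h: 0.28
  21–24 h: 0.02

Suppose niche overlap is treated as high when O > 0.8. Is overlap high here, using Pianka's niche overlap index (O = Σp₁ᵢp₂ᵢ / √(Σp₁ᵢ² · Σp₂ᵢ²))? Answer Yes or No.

Σ p₁ᵢp₂ᵢ = 0.0050 + 0.0056 + 0.0006 + 0.0009 + 0.0016 + 0.0220 + 0.0056 + 0.0062 = 0.0475
Σp_1ᵢ² = 0.02² + 0.02² + 0.03² + 0.03² + 0.02² + 0.55² + 0.02² + 0.31² = 0.0004 + 0.0004 + 0.0009 + 0.0009 + 0.0004 + 0.3025 + 0.0004 + 0.0961 = 0.4020
Σp_2ᵢ² = 0.25² + 0.28² + 0.02² + 0.03² + 0.08² + 0.04² + 0.28² + 0.02² = 0.0625 + 0.0784 + 0.0004 + 0.0009 + 0.0064 + 0.0016 + 0.0784 + 0.0004 = 0.2290
O = 0.0475 / √(0.4020 × 0.2290) = 0.0475 / 0.30341 = 0.1566
O = 0.1566 < 0.8 → No.

No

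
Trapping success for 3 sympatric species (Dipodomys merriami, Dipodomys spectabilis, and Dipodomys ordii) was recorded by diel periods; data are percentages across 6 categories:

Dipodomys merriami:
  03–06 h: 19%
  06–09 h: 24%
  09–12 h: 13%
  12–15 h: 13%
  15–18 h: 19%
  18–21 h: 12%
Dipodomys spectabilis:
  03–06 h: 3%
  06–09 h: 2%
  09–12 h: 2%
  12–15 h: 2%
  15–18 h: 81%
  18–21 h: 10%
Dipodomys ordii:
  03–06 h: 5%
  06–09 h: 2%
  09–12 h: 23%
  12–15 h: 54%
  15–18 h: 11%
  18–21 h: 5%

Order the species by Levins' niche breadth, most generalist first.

Dipodomys merriami > Dipodomys ordii > Dipodomys spectabilis

Convert percentages to proportions (divide by 100).
Σp_merrᵢ² = 0.19² + 0.24² + 0.13² + 0.13² + 0.19² + 0.12² = 0.0361 + 0.0576 + 0.0169 + 0.0169 + 0.0361 + 0.0144 = 0.1780
B_merr = 1 / 0.1780 = 5.6180
Σp_specᵢ² = 0.03² + 0.02² + 0.02² + 0.02² + 0.81² + 0.10² = 0.0009 + 0.0004 + 0.0004 + 0.0004 + 0.6561 + 0.0100 = 0.6682
B_spec = 1 / 0.6682 = 1.4966
Σp_ordiᵢ² = 0.05² + 0.02² + 0.23² + 0.54² + 0.11² + 0.05² = 0.0025 + 0.0004 + 0.0529 + 0.2916 + 0.0121 + 0.0025 = 0.3620
B_ordi = 1 / 0.3620 = 2.7624
Ranking by B (broadest → narrowest): Dipodomys merriami (5.62) > Dipodomys ordii (2.76) > Dipodomys spectabilis (1.50)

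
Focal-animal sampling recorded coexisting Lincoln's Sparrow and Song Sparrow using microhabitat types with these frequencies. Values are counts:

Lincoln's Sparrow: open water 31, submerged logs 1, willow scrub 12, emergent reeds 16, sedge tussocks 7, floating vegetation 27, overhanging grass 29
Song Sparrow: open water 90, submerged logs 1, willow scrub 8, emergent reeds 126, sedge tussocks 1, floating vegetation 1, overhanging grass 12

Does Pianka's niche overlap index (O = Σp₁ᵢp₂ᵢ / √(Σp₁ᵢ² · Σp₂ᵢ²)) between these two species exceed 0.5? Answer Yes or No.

Proportions for Lincoln's Sparrow (n=123): 31/123=0.2520, 1/123=0.0081, 12/123=0.0976, 16/123=0.1301, 7/123=0.0569, 27/123=0.2195, 29/123=0.2358
Proportions for Song Sparrow (n=239): 90/239=0.3766, 1/239=0.0042, 8/239=0.0335, 126/239=0.5272, 1/239=0.0042, 1/239=0.0042, 12/239=0.0502
Σ p₁ᵢp₂ᵢ = 0.094903 + 0.000034 + 0.003270 + 0.068589 + 0.000239 + 0.000922 + 0.011837 = 0.179794
Σp_1ᵢ² = 0.2520² + 0.0081² + 0.0976² + 0.1301² + 0.0569² + 0.2195² + 0.2358² = 0.063504 + 0.000066 + 0.009526 + 0.016926 + 0.003238 + 0.048180 + 0.055602 = 0.197042
Σp_2ᵢ² = 0.3766² + 0.0042² + 0.0335² + 0.5272² + 0.0042² + 0.0042² + 0.0502² = 0.141828 + 0.000018 + 0.001122 + 0.277940 + 0.000018 + 0.000018 + 0.002520 = 0.423464
O = 0.179794 / √(0.197042 × 0.423464) = 0.179794 / 0.2888602 = 0.6224
O = 0.6224 > 0.5 → Yes.

Yes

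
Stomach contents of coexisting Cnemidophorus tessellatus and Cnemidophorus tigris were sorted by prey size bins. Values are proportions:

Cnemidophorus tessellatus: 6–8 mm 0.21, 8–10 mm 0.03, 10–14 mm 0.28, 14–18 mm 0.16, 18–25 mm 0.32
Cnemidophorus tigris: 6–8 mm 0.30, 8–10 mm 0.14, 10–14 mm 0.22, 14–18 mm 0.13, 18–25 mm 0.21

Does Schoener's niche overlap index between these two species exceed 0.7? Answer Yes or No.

Yes

Σ|p₁ᵢ − p₂ᵢ| = 0.09 + 0.11 + 0.06 + 0.03 + 0.11 = 0.40
D = 1 − ½ × 0.40 = 1 − 0.200 = 0.8000
D = 0.8000 > 0.7 → Yes.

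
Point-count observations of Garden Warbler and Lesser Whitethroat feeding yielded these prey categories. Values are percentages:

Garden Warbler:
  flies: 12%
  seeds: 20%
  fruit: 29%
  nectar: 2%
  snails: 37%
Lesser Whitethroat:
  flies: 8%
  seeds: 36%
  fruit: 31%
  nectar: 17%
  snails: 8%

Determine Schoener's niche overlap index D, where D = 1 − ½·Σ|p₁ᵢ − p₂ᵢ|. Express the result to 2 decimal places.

Convert percentages to proportions (divide by 100).
Σ|p₁ᵢ − p₂ᵢ| = 0.04 + 0.16 + 0.02 + 0.15 + 0.29 = 0.66
D = 1 − ½ × 0.66 = 1 − 0.330 = 0.6700

0.67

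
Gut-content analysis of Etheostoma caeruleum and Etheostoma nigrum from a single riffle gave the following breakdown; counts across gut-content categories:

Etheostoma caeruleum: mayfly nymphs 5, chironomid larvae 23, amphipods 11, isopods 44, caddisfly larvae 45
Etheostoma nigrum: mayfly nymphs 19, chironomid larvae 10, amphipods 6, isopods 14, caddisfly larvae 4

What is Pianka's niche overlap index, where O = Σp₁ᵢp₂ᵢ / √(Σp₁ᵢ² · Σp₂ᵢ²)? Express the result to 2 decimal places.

Proportions for Etheostoma caeruleum (n=128): 5/128=0.0391, 23/128=0.1797, 11/128=0.0859, 44/128=0.3438, 45/128=0.3516
Proportions for Etheostoma nigrum (n=53): 19/53=0.3585, 10/53=0.1887, 6/53=0.1132, 14/53=0.2642, 4/53=0.0755
Σ p₁ᵢp₂ᵢ = 0.014017 + 0.033909 + 0.009724 + 0.090832 + 0.026546 = 0.175028
Σp_1ᵢ² = 0.0391² + 0.1797² + 0.0859² + 0.3438² + 0.3516² = 0.001529 + 0.032292 + 0.007379 + 0.118198 + 0.123623 = 0.283021
Σp_2ᵢ² = 0.3585² + 0.1887² + 0.1132² + 0.2642² + 0.0755² = 0.128522 + 0.035608 + 0.012814 + 0.069802 + 0.005700 = 0.252446
O = 0.175028 / √(0.283021 × 0.252446) = 0.175028 / 0.2672967 = 0.6548

0.65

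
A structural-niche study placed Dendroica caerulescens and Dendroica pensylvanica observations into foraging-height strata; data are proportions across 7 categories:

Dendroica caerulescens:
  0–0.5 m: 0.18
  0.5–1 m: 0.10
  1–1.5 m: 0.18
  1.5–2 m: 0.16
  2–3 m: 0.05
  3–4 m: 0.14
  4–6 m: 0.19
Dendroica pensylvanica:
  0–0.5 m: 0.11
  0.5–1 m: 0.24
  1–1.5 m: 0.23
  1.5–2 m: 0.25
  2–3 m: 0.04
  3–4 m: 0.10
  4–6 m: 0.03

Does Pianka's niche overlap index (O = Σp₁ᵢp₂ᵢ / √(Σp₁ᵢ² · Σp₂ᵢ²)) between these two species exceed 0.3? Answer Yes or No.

Yes

Σ p₁ᵢp₂ᵢ = 0.0198 + 0.0240 + 0.0414 + 0.0400 + 0.0020 + 0.0140 + 0.0057 = 0.1469
Σp_1ᵢ² = 0.18² + 0.10² + 0.18² + 0.16² + 0.05² + 0.14² + 0.19² = 0.0324 + 0.0100 + 0.0324 + 0.0256 + 0.0025 + 0.0196 + 0.0361 = 0.1586
Σp_2ᵢ² = 0.11² + 0.24² + 0.23² + 0.25² + 0.04² + 0.10² + 0.03² = 0.0121 + 0.0576 + 0.0529 + 0.0625 + 0.0016 + 0.0100 + 0.0009 = 0.1976
O = 0.1469 / √(0.1586 × 0.1976) = 0.1469 / 0.17703 = 0.8298
O = 0.8298 > 0.3 → Yes.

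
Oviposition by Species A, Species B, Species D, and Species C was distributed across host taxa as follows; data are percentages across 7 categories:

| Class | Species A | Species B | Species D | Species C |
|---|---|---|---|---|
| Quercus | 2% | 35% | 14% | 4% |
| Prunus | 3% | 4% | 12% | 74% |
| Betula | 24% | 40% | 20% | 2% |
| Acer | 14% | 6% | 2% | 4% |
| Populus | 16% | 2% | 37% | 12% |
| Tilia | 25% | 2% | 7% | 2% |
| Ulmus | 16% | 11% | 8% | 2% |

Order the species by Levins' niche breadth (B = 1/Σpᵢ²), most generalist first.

Species A > Species D > Species B > Species C

Convert percentages to proportions (divide by 100).
Σp_Aᵢ² = 0.02² + 0.03² + 0.24² + 0.14² + 0.16² + 0.25² + 0.16² = 0.0004 + 0.0009 + 0.0576 + 0.0196 + 0.0256 + 0.0625 + 0.0256 = 0.1922
B_A = 1 / 0.1922 = 5.2029
Σp_Bᵢ² = 0.35² + 0.04² + 0.40² + 0.06² + 0.02² + 0.02² + 0.11² = 0.1225 + 0.0016 + 0.1600 + 0.0036 + 0.0004 + 0.0004 + 0.0121 = 0.3006
B_B = 1 / 0.3006 = 3.3267
Σp_Dᵢ² = 0.14² + 0.12² + 0.20² + 0.02² + 0.37² + 0.07² + 0.08² = 0.0196 + 0.0144 + 0.0400 + 0.0004 + 0.1369 + 0.0049 + 0.0064 = 0.2226
B_D = 1 / 0.2226 = 4.4924
Σp_Cᵢ² = 0.04² + 0.74² + 0.02² + 0.04² + 0.12² + 0.02² + 0.02² = 0.0016 + 0.5476 + 0.0004 + 0.0016 + 0.0144 + 0.0004 + 0.0004 = 0.5664
B_C = 1 / 0.5664 = 1.7655
Ranking by B (broadest → narrowest): Species A (5.20) > Species D (4.49) > Species B (3.33) > Species C (1.77)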